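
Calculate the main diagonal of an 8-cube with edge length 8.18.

The space diagonal of an n-cube of side s is s√n. Here 8.18·√8 ≈ 23.1365.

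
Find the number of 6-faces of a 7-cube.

Number of 6-faces = C(7,6) · 2^(7-6) = 7 · 2 = 14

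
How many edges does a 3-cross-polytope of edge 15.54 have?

Number of 1-faces = 2^(1+1) · C(3,1+1) = 4 · 3 = 12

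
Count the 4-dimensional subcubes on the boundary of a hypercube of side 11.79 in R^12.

An n-cube has C(n,k)·2^(n-k) k-faces. Here C(12,4)·2^8 = 495·256 = 126720.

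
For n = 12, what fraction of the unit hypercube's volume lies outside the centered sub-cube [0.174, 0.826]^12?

Shell fraction = 1 - (1-0.348)^12 ≈ 0.994098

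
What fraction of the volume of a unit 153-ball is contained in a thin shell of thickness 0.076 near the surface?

V(inner)/V(outer) = ((1-0.076)/1)^153 ≈ 5.595e-06, so the shell fraction is 0.999994.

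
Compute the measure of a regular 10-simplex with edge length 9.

V = (9^10 / 10!) · √((10+1) / 2^10) ≈ 99.5883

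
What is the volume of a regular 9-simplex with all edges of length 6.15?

V = (6.15^9 / 9!) · √((9+1) / 2^9) ≈ 4.84706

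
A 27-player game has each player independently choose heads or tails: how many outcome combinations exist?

Each vertex is a binary string of length 27, so there are 2^27 = 134217728.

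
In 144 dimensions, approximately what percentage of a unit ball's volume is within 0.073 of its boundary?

1 - (1-0.073)^144 ≈ 0.999982 ≈ 99.998182%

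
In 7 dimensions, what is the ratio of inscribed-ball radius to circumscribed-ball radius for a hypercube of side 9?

For an n-cube of any side s, the inradius is s/2 and the circumradius is s√n/2, so the ratio is 1/√7 ≈ 0.377964.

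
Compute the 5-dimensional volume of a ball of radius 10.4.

The n-ball volume is π^(n/2)·r^n/Γ(n/2+1). With n=5, r=10.4: V ≈ 640420.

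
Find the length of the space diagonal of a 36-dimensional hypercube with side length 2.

Diagonal = √36 · 2 = 12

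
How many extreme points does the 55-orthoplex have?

The 55-dimensional cross-polytope has 2n = 2·55 = 110 vertices.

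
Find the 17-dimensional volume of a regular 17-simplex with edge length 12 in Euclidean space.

For a regular n-simplex with edge a, V = (a^n / n!)·√((n+1)/2^n). With a=12, n=17: V ≈ 73.0961.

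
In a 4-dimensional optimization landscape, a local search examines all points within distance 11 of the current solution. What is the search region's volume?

The n-ball volume is π^(n/2)·r^n/Γ(n/2+1). With n=4, r=11: V = 14641·π^2/2 ≈ 72250.4.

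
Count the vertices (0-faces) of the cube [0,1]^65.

An n-cube has 2^n vertices; for n = 65 that is 2^65 = 36893488147419103232.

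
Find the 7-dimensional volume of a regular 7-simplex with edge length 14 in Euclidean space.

V = (14^7 / 7!) · √((7+1) / 2^7) ≈ 5228.84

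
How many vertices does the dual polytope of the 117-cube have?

The 117-dimensional cross-polytope has 2n = 2·117 = 234 vertices.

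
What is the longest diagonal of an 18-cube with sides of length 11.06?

The space diagonal of an n-cube of side s is s√n. Here 11.06·√18 ≈ 46.9236.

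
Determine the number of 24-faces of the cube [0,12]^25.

f_24(25-cube) = (25 choose 24) · 2^1 = 50.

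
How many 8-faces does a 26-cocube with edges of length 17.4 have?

Number of 8-faces = 2^(8+1) · C(26,8+1) = 512 · 3124550 = 1599769600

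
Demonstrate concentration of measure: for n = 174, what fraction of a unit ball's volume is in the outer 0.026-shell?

1 - (1-0.026)^174 ≈ 0.989785 ≈ 98.98%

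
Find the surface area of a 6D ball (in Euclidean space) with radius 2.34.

The surface area of an n-ball is 2π^(n/2) r^(n-1) / Γ(n/2). For n=6, r=2.34: 2175.35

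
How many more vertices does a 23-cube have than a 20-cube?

The 23-cube has 2^23 = 8388608 vertices. The 20-cube has 2^20 = 1048576 vertices. Difference: 8388608 - 1048576 = 7340032.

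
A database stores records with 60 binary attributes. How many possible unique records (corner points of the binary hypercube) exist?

Number of vertices = 2^60 = 1152921504606846976.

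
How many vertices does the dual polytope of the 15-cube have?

Number of vertices = 2n = 30.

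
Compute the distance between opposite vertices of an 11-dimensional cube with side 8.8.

d = √(8.8² + 8.8² + ... + 8.8²) [11 terms] = √(11·8.8²) = 8.8√11 ≈ 29.1863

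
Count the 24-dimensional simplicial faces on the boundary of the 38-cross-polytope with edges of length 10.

An n-cross-polytope has 2^(k+1)·C(n,k+1) k-faces. Here 2^25·C(38,25) = 33554432·5414950296 = 181695581490511872.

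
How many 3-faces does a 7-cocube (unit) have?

An n-cross-polytope has 2^(k+1)·C(n,k+1) k-faces. Here 2^4·C(7,4) = 16·35 = 560.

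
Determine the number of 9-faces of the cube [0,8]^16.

f_9(16-cube) = (16 choose 9) · 2^7 = 1464320.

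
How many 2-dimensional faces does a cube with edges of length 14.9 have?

f_2(3-cube) = (3 choose 2) · 2^1 = 6.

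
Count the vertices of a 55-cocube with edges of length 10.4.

The 55-dimensional cross-polytope has 2n = 2·55 = 110 vertices.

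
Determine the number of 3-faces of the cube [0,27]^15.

Number of 3-faces = C(15,3) · 2^(15-3) = 455 · 4096 = 1863680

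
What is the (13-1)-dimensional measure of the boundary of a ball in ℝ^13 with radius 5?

|∂B_13(5)| = 6250000000·π^6/2079 ≈ 2.89018e+09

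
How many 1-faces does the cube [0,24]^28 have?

The 28-cube has n·2^(n-1) = 28·2^27 = 28·134217728 = 3758096384 edges.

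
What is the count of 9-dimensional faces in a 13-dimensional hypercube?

An n-cube has C(n,k)·2^(n-k) k-faces. Here C(13,9)·2^4 = 715·16 = 11440.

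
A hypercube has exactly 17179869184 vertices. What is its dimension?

2^n = 17179869184 ⇒ n = log_2(17179869184) = 34.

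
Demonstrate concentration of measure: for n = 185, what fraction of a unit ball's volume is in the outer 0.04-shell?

1 - (1-0.04)^185 ≈ 0.999475 ≈ 99.95%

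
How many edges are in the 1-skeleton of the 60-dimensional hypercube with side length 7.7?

The 60-cube has n·2^(n-1) = 60·2^59 = 60·576460752303423488 = 34587645138205409280 edges.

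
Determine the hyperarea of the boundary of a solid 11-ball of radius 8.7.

The surface area of an n-ball is 2π^(n/2) r^(n-1) / Γ(n/2). For n=11, r=8.7: 5.14861e+10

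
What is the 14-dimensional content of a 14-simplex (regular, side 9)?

For a regular n-simplex with edge a, V = (a^n / n!)·√((n+1)/2^n). With a=9, n=14: V ≈ 7.94004.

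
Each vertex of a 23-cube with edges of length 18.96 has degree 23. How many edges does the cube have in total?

The 23-cube has n·2^(n-1) = 23·2^22 = 23·4194304 = 96468992 edges.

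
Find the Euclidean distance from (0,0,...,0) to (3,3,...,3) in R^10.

The space diagonal of an n-cube of side s is s√n. Here 3·√10 ≈ 9.48683.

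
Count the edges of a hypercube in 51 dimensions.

Number of 1-faces = C(51,1)·2^(51-1) = 51·1125899906842624 = 57420895248973824.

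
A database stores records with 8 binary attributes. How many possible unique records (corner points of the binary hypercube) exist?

Number of vertices = 2^8 = 256.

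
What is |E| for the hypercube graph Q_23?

Each of the 2^23 = 8388608 vertices has degree 23; total edges = 23·2^23/2 = 96468992.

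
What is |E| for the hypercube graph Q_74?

Each of the 2^74 = 18889465931478580854784 vertices has degree 74; total edges = 74·2^74/2 = 698910239464707491627008.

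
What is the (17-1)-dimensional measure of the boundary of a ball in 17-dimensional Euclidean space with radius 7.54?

S = n·V_n(r)/r = 17·V_17(7.54)/7.54 (volume-to-surface relation), giving 2.61548e+14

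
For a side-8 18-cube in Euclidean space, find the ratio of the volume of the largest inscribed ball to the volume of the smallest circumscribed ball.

V_in/V_out = n^(-n/2) = 18^(-18/2) ≈ 5.04136e-12.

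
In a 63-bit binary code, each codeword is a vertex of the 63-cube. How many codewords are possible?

Number of vertices = 2^63 = 9223372036854775808.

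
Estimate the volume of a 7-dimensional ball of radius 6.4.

The n-ball volume is π^(n/2)·r^n/Γ(n/2+1). With n=7, r=6.4: V ≈ 2.07797e+06.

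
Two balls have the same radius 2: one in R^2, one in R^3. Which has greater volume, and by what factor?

V_2(2) ≈ 12.5664, V_3(2) ≈ 33.5103. The 3-ball is larger by a factor of 2.667.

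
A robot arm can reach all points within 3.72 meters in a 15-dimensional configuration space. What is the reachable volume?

V_15(3.72) = π^(15/2) · (3.72)^15 / Γ(15/2 + 1) ≈ 1.37903e+08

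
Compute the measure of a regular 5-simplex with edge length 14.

V_5 = √(6) · 14^5 / (5! · 2^(5/2)) ≈ 1940.71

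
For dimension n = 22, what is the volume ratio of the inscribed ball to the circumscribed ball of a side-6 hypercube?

V_in / V_out = (r_in/r_out)^22 = (1/√22)^22 = 22^(-22/2) ≈ 1.7114e-15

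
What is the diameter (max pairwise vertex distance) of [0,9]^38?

Diagonal = √38 · 9 ≈ 55.4797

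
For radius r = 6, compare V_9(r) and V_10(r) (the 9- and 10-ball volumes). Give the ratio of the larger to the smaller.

V_9(6) ≈ 3.32414e+07, V_10(6) ≈ 1.54199e+08. The 10-ball is larger by a factor of 4.639.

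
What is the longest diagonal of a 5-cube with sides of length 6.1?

d = √(6.1² + 6.1² + ... + 6.1²) [5 terms] = √(5·6.1²) = 6.1√5 ≈ 13.64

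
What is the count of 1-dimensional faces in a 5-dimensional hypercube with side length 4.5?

Number of 1-faces = C(5,1) · 2^(5-1) = 5 · 16 = 80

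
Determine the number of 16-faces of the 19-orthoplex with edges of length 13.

An n-cross-polytope has 2^(k+1)·C(n,k+1) k-faces. Here 2^17·C(19,17) = 131072·171 = 22413312.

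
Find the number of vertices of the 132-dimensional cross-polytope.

The vertices are ±e_1, ..., ±e_132, so there are 2·132 = 264.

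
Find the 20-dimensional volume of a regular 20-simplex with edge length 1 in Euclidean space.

Volume = 1^20 · √(21/2^20) / 20! ≈ 1.83944e-21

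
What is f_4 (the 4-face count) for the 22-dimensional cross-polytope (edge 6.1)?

An n-cross-polytope has 2^(k+1)·C(n,k+1) k-faces. Here 2^5·C(22,5) = 32·26334 = 842688.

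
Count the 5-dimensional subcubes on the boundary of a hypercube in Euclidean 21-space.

Number of 5-faces = C(21,5) · 2^(21-5) = 20349 · 65536 = 1333592064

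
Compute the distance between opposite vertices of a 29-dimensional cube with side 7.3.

Diagonal = √29 · 7.3 ≈ 39.3117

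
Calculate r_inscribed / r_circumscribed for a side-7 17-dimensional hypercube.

Ratio = (s/2)/(s√17/2) = 17^(-1/2) ≈ 0.242536.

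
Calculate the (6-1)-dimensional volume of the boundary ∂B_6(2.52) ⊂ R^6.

S = n·V_n(r)/r = 6·V_6(2.52)/2.52 (volume-to-surface relation), giving 3151.03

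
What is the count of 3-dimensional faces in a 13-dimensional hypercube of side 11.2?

Choose 3 of 13 axes to span the face (C(13,3) = 286 ways), then fix each of the remaining 10 coordinates at one of its two extreme values (2^10 = 1024 ways): 286·1024 = 292864.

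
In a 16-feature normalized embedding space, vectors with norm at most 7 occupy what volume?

The n-ball volume is π^(n/2)·r^n/Γ(n/2+1). With n=16, r=7: V = 4747561509943·π^8/5760 ≈ 7.82073e+12.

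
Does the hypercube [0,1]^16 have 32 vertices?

False. The 16-cube has 2^16 = 65536 vertices.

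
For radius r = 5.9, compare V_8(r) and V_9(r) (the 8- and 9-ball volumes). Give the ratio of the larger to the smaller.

V_8(5.9) ≈ 5.95942e+06, V_9(5.9) ≈ 2.8575e+07. The 9-ball is larger by a factor of 4.795.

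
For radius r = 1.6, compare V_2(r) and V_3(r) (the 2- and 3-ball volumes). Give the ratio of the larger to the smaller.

V_2(1.6) ≈ 8.04248, V_3(1.6) ≈ 17.1573. The 3-ball is larger by a factor of 2.133.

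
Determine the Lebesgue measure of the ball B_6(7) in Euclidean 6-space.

V = 117649·π^3/6 ≈ 607976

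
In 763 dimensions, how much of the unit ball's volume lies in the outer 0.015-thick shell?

Shell fraction = 1 - (1-0.015)^763 ≈ 0.99999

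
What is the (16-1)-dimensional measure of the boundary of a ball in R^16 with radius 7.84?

|∂B_16(7.84)| ≈ 9.78452e+13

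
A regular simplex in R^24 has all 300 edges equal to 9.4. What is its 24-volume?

V_24 = √(25) · 9.4^24 / (24! · 2^(24/2)) ≈ 0.000445628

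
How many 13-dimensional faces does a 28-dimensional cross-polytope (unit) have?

f_13(28-orthoplex) = 2^14 · (28 choose 14) = 657270374400.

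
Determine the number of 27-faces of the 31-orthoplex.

An n-cross-polytope has 2^(k+1)·C(n,k+1) k-faces. Here 2^28·C(31,28) = 268435456·4495 = 1206617374720.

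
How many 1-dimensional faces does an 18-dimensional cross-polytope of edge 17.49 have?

An n-cross-polytope has 2^(k+1)·C(n,k+1) k-faces. Here 2^2·C(18,2) = 4·153 = 612.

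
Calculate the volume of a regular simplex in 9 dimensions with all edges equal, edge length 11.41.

V_9 = √(10) · 11.41^9 / (9! · 2^(9/2)) ≈ 1262.33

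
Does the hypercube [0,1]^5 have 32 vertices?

True. The 5-cube has 2^5 = 32 vertices.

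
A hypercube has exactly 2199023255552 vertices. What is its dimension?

n = log_2(2199023255552) = 41.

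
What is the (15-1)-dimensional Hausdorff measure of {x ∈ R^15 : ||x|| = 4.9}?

S = n·V_n(r)/r = 15·V_15(4.9)/4.9 (volume-to-surface relation), giving 2.63188e+10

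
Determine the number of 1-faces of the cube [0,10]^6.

Number of 1-faces = C(6,1) · 2^(6-1) = 6 · 32 = 192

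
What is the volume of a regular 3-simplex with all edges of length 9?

Volume = (√2/12) · 9³ = 85.9135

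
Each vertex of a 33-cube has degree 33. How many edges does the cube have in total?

Number of 1-faces = C(33,1)·2^(33-1) = 33·4294967296 = 141733920768.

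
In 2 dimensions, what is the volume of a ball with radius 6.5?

The n-ball volume is π^(n/2)·r^n/Γ(n/2+1). With n=2, r=6.5: V = 169·π/4 ≈ 132.732.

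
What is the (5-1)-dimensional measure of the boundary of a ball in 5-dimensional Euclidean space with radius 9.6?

S = n·V_n(r)/r = 5·V_5(9.6)/9.6 (volume-to-surface relation), giving 223539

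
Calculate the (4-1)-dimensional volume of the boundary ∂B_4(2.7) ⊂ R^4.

S_4(2.7) = 2·π^(4/2)·(2.7)^3 / Γ(4/2) ≈ 388.527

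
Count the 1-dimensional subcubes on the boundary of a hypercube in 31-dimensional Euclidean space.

Choose 1 of 31 axes to span the face (C(31,1) = 31 ways), then fix each of the remaining 30 coordinates at one of its two extreme values (2^30 = 1073741824 ways): 31·1073741824 = 33285996544.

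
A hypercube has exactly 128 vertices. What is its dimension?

Since 2^n = 128, we have n = 7.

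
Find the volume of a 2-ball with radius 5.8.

V_2(5.8) = π^(2/2) · (5.8)^2 / Γ(2/2 + 1) ≈ 105.683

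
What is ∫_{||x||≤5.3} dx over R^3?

Volume = π^{3/2}·(5.3)^3/Γ(5/2) ≈ 623.615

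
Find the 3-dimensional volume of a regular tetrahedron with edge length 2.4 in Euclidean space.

Volume = (√2/12) · 2.4³ = 1.62917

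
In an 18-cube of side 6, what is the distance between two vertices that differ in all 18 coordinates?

d = √(6² + 6² + ... + 6²) [18 terms] = √(18·6²) = 6√18 ≈ 25.4558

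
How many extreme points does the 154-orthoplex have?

An n-cross-polytope has 2n vertices; here n = 154, giving 308.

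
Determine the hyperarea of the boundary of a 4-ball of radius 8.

The surface area of an n-ball is 2π^(n/2) r^(n-1) / Γ(n/2). For n=4, r=8: 1024·π^2 ≈ 10106.5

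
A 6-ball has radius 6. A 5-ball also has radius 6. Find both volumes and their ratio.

V_6(6) ≈ 241105. V_5(6) ≈ 40931.2. Ratio V_6/V_5 ≈ 5.89.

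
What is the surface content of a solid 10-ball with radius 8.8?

S_10(8.8) = 2·π^(10/2)·(8.8)^9 / Γ(10/2) ≈ 8.07072e+09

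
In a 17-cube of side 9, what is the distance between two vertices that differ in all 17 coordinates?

The space diagonal of an n-cube of side s is s√n. Here 9·√17 ≈ 37.108.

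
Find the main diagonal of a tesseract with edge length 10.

||(10,10,...,10)|| = √(4)·10 = 20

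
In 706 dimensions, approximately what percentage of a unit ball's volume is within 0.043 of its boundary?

1 - (1-0.043)^706 ≈ 1 - 3.341e-14 ≈ (100 - 3.34e-12)%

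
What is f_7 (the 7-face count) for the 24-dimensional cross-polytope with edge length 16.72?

f_7(24-orthoplex) = 2^8 · (24 choose 8) = 188280576.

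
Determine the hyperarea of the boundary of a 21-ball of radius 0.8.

|∂B_21(0.8)| ≈ 0.00337728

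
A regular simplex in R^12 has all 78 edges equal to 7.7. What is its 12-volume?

V_12 = √(13) · 7.7^12 / (12! · 2^(12/2)) ≈ 5.10909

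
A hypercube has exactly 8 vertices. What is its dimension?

2^n = 8 ⇒ n = log_2(8) = 3.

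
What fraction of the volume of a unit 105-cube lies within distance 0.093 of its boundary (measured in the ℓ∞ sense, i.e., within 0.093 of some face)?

Shell fraction = 1 - (1-0.186)^105 ≈ 1 - 4.126e-10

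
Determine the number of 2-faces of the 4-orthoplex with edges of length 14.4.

Number of 2-faces = 2^(2+1) · C(4,2+1) = 8 · 4 = 32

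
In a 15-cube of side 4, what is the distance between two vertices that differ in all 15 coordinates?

d = √(4² + 4² + ... + 4²) [15 terms] = √(15·4²) = 4√15 ≈ 15.4919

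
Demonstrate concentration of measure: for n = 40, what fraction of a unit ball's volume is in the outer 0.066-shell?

1 - (1-0.066)^40 ≈ 0.934856 ≈ 93.49%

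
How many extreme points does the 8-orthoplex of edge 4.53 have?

The vertices are ±e_1, ..., ±e_8, so there are 2·8 = 16.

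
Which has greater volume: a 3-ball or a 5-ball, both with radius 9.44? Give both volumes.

V_3(9.44) ≈ 3523.75. V_5(9.44) ≈ 394601. The 5-ball is larger.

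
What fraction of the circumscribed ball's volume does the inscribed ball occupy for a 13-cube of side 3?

V_in / V_out = (r_in/r_out)^13 = (1/√13)^13 = 13^(-13/2) ≈ 5.74603e-08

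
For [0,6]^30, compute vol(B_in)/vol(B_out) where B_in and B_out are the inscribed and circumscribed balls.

V_in/V_out = n^(-n/2) = 30^(-30/2) ≈ 6.96917e-23.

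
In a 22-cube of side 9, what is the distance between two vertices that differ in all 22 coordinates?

Diagonal = √22 · 9 ≈ 42.2137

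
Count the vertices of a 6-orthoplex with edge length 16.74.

The vertices are ±e_1, ..., ±e_6, so there are 2·6 = 12.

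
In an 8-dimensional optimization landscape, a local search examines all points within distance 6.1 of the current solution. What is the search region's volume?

V_8(6.1) = π^(8/2) · (6.1)^8 / Γ(8/2 + 1) ≈ 7.78085e+06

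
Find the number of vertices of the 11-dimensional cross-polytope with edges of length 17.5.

The 11-dimensional cross-polytope has 2n = 2·11 = 22 vertices.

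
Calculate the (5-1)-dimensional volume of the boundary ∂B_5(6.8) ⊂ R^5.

S = n·V_n(r)/r = 5·V_5(6.8)/6.8 (volume-to-surface relation), giving 56273.5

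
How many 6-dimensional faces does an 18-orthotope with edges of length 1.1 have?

Number of 6-faces = C(18,6) · 2^(18-6) = 18564 · 4096 = 76038144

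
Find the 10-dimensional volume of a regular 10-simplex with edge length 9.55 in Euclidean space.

Volume = 9.55^10 · √(11/2^10) / 10! ≈ 180.226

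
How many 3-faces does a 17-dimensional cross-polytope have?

f_3(17-orthoplex) = 2^4 · (17 choose 4) = 38080.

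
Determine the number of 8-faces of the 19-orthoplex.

Number of 8-faces = 2^(8+1) · C(19,8+1) = 512 · 92378 = 47297536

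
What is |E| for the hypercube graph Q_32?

Each of the 2^32 = 4294967296 vertices has degree 32; total edges = 32·2^32/2 = 68719476736.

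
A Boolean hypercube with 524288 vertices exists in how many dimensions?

2^n = 524288 ⇒ n = log_2(524288) = 19.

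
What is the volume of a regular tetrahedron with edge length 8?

Volume = (√2/12) · 8³ = 60.3398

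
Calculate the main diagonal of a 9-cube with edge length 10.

The space diagonal of an n-cube of side s is s√n. Here 10·√9 = 30.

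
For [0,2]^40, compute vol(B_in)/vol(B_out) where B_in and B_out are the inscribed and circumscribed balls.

The radii are 2/2 and 2√40/2, so the volume ratio is (1/√40)^40 = 40^{-40/2} ≈ 9.09495e-33.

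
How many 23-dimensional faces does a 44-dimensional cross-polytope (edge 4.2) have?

Number of 23-faces = 2^(23+1) · C(44,23+1) = 16777216 · 1761039350070 = 29545337560624005120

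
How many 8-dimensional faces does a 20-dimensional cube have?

Number of 8-faces = C(20,8) · 2^(20-8) = 125970 · 4096 = 515973120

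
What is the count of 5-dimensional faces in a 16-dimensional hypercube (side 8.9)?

Choose 5 of 16 axes to span the face (C(16,5) = 4368 ways), then fix each of the remaining 11 coordinates at one of its two extreme values (2^11 = 2048 ways): 4368·2048 = 8945664.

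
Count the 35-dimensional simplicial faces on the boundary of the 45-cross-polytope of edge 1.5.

An n-cross-polytope has 2^(k+1)·C(n,k+1) k-faces. Here 2^36·C(45,36) = 68719476736·886163135 = 60896666939933327360.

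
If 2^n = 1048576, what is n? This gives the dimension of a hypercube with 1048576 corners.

2^n = 1048576 ⇒ n = log_2(1048576) = 20.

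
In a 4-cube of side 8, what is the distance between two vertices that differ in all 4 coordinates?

The space diagonal of an n-cube of side s is s√n. Here 8·√4 = 16.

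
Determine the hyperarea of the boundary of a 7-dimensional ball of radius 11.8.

S = n·V_n(r)/r = 7·V_7(11.8)/11.8 (volume-to-surface relation), giving 8.92833e+07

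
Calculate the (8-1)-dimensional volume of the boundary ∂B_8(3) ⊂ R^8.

|∂B_8(3)| = 729·π^4 ≈ 71011.2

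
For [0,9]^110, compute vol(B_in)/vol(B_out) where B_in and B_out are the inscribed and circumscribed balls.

V_in/V_out = n^(-n/2) = 110^(-110/2) ≈ 5.28935e-113.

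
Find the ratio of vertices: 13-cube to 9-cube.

The 13-cube has 2^13 = 8192 vertices. The 9-cube has 2^9 = 512 vertices. Ratio: 8192/512 = 16.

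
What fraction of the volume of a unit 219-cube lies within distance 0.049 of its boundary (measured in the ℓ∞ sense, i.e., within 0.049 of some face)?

The inner cube has side 1-2·0.049 = 0.902 and volume (0.902)^219 ≈ 1.55e-10, so the shell holds 1 - 1.55e-10 of the volume.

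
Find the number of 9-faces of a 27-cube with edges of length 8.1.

An n-cube has C(n,k)·2^(n-k) k-faces. Here C(27,9)·2^18 = 4686825·262144 = 1228623052800.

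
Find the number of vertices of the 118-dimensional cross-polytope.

The 118-dimensional cross-polytope has 2n = 2·118 = 236 vertices.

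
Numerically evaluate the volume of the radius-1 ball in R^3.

V_3(1) = π^(3/2) · (1)^3 / Γ(3/2 + 1) = 4·π/3 ≈ 4.18879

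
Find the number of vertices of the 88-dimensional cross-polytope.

The vertices are ±e_1, ..., ±e_88, so there are 2·88 = 176.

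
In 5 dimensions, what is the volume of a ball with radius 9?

Volume = π^{5/2}·(9)^5/Γ(7/2) = 157464·π^2/5 ≈ 310821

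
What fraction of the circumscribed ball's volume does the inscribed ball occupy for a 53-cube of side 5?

V_in/V_out = n^(-n/2) = 53^(-53/2) ≈ 2.02623e-46.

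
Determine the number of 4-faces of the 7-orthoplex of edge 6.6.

f_4(7-orthoplex) = 2^5 · (7 choose 5) = 672.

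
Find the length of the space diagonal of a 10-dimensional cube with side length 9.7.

||(9.7,9.7,...,9.7)|| = √(10)·9.7 ≈ 30.6741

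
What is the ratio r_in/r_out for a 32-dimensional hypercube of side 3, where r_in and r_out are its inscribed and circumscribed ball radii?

r_in = 3/2 (half the side); r_out = 3√32/2 (half the diagonal). Ratio = 1/√32 ≈ 0.176777.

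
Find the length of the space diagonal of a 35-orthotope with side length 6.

Diagonal = √35 · 6 ≈ 35.4965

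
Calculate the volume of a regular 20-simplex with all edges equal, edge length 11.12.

V = (11.12^20 / 20!) · √((20+1) / 2^20) ≈ 1.53738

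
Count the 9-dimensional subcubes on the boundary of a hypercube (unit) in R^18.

Choose 9 of 18 axes to span the face (C(18,9) = 48620 ways), then fix each of the remaining 9 coordinates at one of its two extreme values (2^9 = 512 ways): 48620·512 = 24893440.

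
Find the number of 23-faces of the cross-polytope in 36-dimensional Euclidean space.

Number of 23-faces = 2^(23+1) · C(36,23+1) = 16777216 · 1251677700 = 20999667135283200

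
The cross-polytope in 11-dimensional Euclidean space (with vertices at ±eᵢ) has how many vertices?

The 11-dimensional cross-polytope has 2n = 2·11 = 22 vertices.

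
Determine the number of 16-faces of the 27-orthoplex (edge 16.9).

Number of 16-faces = 2^(16+1) · C(27,16+1) = 131072 · 8436285 = 1105760747520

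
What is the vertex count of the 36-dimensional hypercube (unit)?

The 36-cube has 2^36 = 68719476736 vertices.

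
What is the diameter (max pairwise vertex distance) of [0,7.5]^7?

d = √(7.5² + 7.5² + ... + 7.5²) [7 terms] = √(7·7.5²) = 7.5√7 ≈ 19.8431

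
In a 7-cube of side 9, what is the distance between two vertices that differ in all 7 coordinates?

||(9,9,...,9)|| = √(7)·9 ≈ 23.8118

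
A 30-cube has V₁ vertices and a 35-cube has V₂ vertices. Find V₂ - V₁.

V₁ = 2^30 = 1073741824. V₂ = 2^35 = 34359738368. V₂ - V₁ = 33285996544.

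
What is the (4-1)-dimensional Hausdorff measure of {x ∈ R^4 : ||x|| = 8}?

S_4(8) = 2·π^(4/2)·(8)^3 / Γ(4/2) = 1024·π^2 ≈ 10106.5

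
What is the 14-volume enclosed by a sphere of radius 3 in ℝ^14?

V_14(3) = π^(14/2) · (3)^14 / Γ(14/2 + 1) = 531441·π^7/560 ≈ 2.86626e+06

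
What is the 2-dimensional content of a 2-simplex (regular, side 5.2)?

Area = (√3/4) · 5.2² = 11.7087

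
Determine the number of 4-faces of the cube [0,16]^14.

f_4(14-cube) = (14 choose 4) · 2^10 = 1025024.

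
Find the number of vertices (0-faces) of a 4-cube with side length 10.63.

f_0(4-cube) = (4 choose 0) · 2^4 = 16.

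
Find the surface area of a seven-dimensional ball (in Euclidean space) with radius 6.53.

The surface area of an n-ball is 2π^(n/2) r^(n-1) / Γ(n/2). For n=7, r=6.53: 2.56423e+06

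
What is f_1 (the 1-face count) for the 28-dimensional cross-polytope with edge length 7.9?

Number of 1-faces = 2^(1+1) · C(28,1+1) = 4 · 378 = 1512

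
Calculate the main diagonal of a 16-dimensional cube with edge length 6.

||(6,6,...,6)|| = √(16)·6 = 24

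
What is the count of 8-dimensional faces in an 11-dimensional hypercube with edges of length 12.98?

An n-cube has C(n,k)·2^(n-k) k-faces. Here C(11,8)·2^3 = 165·8 = 1320.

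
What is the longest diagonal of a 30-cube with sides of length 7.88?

Diagonal = √30 · 7.88 ≈ 43.1605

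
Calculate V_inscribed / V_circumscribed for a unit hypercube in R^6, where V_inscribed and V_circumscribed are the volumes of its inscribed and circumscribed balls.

V_in / V_out = (r_in/r_out)^6 = (1/√6)^6 = 6^(-6/2) ≈ 0.00462963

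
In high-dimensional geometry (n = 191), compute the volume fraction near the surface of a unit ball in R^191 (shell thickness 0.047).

1 - (1-0.047)^191 ≈ 0.999898 ≈ 99.9898%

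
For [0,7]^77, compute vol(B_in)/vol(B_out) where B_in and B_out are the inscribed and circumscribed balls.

Volume scales as r^n, and r_in/r_out = 1/√77, giving (1/√77)^77 ≈ 2.34481e-73.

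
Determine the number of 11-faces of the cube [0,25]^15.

Choose 11 of 15 axes to span the face (C(15,11) = 1365 ways), then fix each of the remaining 4 coordinates at one of its two extreme values (2^4 = 16 ways): 1365·16 = 21840.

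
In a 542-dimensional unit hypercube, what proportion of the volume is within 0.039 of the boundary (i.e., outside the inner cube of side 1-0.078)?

Shell fraction = 1 - (1-0.078)^542 ≈ 1 - 7.659e-20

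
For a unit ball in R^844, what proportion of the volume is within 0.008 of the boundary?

Shell fraction = 1 - (1-0.008)^844 ≈ 0.998863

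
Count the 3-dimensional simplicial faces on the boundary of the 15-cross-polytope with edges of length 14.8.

f_3(15-orthoplex) = 2^4 · (15 choose 4) = 21840.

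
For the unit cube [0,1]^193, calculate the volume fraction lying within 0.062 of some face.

The inner cube has side 1-2·0.062 = 0.876 and volume (0.876)^193 ≈ 8.004e-12, so the shell holds 1 - 8.004e-12 of the volume.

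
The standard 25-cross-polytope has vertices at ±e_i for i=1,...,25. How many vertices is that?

An n-cross-polytope has 2n vertices; here n = 25, giving 50.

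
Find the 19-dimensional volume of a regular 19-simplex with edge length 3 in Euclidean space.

Volume = 3^19 · √(20/2^19) / 19! ≈ 5.90119e-11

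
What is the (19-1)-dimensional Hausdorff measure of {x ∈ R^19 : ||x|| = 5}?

S_19(5) = 2·π^(19/2)·(5)^18 / Γ(19/2) = 156250000000000·π^9/1378377 ≈ 3.3791e+12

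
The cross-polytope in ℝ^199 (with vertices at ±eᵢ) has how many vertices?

Number of vertices = 2n = 398.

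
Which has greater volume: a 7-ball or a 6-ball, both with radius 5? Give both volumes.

V_7(5) ≈ 369122. V_6(5) ≈ 80745.5. The 7-ball is larger.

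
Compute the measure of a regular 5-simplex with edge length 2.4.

For a regular n-simplex with edge a, V = (a^n / n!)·√((n+1)/2^n). With a=2.4, n=5: V ≈ 0.287326.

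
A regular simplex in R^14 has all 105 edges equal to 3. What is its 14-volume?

V_14 = √(15) · 3^14 / (14! · 2^(14/2)) ≈ 1.66006e-06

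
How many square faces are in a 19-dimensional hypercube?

An n-cube has C(n,k)·2^(n-k) k-faces. Here C(19,2)·2^17 = 171·131072 = 22413312.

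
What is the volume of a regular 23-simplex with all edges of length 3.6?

Volume = 3.6^23 · √(24/2^23) / 23! ≈ 4.0806e-13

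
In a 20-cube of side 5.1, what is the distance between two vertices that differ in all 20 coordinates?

d = √(5.1² + 5.1² + ... + 5.1²) [20 terms] = √(20·5.1²) = 5.1√20 ≈ 22.8079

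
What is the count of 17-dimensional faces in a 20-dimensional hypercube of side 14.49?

Choose 17 of 20 axes to span the face (C(20,17) = 1140 ways), then fix each of the remaining 3 coordinates at one of its two extreme values (2^3 = 8 ways): 1140·8 = 9120.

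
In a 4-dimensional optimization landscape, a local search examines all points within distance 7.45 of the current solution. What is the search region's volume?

The n-ball volume is π^(n/2)·r^n/Γ(n/2+1). With n=4, r=7.45: V ≈ 15201.8.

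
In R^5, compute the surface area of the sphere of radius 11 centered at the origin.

|∂B_5(11)| = 117128·π^2/3 ≈ 385336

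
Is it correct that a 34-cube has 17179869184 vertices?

True. The 34-cube has 2^34 = 17179869184 vertices.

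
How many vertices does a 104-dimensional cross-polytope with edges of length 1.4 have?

Number of vertices = 2n = 208.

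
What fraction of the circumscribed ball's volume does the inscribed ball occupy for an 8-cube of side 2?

Volume scales as r^n, and r_in/r_out = 1/√8, giving (1/√8)^8 ≈ 0.000244141.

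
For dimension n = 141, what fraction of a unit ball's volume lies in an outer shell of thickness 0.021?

1 - (1-0.021)^141 ≈ 0.94984 ≈ 94.98%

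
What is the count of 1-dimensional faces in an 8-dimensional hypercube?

f_1(8-cube) = (8 choose 1) · 2^7 = 1024.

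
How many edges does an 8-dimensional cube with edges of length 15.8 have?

An n-cube has n·2^(n-1) edges. With n = 8: 8·128 = 1024.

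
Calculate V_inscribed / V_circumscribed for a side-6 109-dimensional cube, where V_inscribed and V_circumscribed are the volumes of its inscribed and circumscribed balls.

The radii are 6/2 and 6√109/2, so the volume ratio is (1/√109)^109 = 109^{-109/2} ≈ 9.12548e-112.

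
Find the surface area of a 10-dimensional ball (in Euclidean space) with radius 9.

S = n·V_n(r)/r = 10·V_10(9)/9 (volume-to-surface relation), giving 129140163·π^5/4 ≈ 9.87986e+09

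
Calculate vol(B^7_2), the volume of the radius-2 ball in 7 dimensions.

Volume = π^{7/2}·(2)^7/Γ(9/2) = 2048·π^3/105 ≈ 604.77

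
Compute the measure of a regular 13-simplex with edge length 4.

V = (4^13 / 13!) · √((13+1) / 2^13) ≈ 0.000445521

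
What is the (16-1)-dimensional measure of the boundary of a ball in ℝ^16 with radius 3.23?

S = n·V_n(r)/r = 16·V_16(3.23)/3.23 (volume-to-surface relation), giving 1.6362e+08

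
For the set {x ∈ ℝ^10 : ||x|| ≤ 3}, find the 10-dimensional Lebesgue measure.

Volume = π^{10/2}·(3)^10/Γ(6) = 19683·π^5/40 ≈ 150585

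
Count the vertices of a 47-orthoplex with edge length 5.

The vertices are ±e_1, ..., ±e_47, so there are 2·47 = 94.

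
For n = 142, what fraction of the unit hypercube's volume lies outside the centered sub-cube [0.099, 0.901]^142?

1 - (1 - 2·0.099)^142 = 1 - 0.802^142 ≈ 1 - 2.47e-14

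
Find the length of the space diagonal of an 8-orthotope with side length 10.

The space diagonal of an n-cube of side s is s√n. Here 10·√8 ≈ 28.2843.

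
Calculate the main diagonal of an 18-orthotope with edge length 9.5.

||(9.5,9.5,...,9.5)|| = √(18)·9.5 ≈ 40.3051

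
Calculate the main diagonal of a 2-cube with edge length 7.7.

The space diagonal of an n-cube of side s is s√n. Here 7.7·√2 ≈ 10.8894.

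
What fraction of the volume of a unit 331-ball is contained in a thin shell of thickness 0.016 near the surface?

Shell fraction = 1 - (1-0.016)^331 ≈ 0.995198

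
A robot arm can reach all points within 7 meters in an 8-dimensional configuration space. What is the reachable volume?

V = 5764801·π^4/24 ≈ 2.33977e+07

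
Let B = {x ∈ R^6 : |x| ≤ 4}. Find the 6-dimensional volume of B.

V = 2048·π^3/3 ≈ 21167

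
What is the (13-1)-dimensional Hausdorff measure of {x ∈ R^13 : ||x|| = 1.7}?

The surface area of an n-ball is 2π^(n/2) r^(n-1) / Γ(n/2). For n=13, r=1.7: 6897.18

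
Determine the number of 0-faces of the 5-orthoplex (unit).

Number of 0-faces = 2^(0+1) · C(5,0+1) = 2 · 5 = 10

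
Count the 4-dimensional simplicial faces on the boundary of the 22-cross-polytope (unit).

Each 4-face is the convex hull of 5 vertices, one chosen as ±e_i from each of 5 distinct axes: 2^5·C(22,5) = 842688.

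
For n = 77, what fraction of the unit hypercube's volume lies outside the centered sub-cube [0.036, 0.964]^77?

1 - (1 - 2·0.036)^77 = 1 - 0.928^77 ≈ 0.996829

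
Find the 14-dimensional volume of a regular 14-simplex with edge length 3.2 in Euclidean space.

V_14 = √(15) · 3.2^14 / (14! · 2^(14/2)) ≈ 4.09758e-06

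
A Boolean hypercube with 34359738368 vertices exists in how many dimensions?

Since 2^n = 34359738368, we have n = 35.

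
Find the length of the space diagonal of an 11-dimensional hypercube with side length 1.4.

Diagonal = √11 · 1.4 ≈ 4.64327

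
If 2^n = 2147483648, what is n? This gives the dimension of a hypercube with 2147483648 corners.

2^n = 2147483648 ⇒ n = log_2(2147483648) = 31.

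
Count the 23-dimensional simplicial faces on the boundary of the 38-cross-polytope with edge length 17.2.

An n-cross-polytope has 2^(k+1)·C(n,k+1) k-faces. Here 2^24·C(38,24) = 16777216·9669554100 = 162228197759385600.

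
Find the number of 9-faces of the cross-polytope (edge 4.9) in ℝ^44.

Each 9-face is the convex hull of 10 vertices, one chosen as ±e_i from each of 10 distinct axes: 2^10·C(44,10) = 2540806940672.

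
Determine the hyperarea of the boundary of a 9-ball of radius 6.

|∂B_9(6)| = 17915904·π^4/35 ≈ 4.98621e+07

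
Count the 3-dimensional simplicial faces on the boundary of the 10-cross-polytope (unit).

f_3(10-orthoplex) = 2^4 · (10 choose 4) = 3360.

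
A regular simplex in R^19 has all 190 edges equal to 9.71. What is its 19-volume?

For a regular n-simplex with edge a, V = (a^n / n!)·√((n+1)/2^n). With a=9.71, n=19: V ≈ 0.290269.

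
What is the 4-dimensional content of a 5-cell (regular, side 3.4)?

Volume = 3.4^4 · √(5/2^4) / 4! ≈ 3.11264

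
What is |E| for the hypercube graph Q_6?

Each of the 2^6 = 64 vertices has degree 6; total edges = 6·2^6/2 = 192.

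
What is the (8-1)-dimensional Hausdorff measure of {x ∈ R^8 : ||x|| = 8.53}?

S = n·V_n(r)/r = 8·V_8(8.53)/8.53 (volume-to-surface relation), giving 1.06689e+08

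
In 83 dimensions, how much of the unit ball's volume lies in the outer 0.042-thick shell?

Shell fraction = 1 - (1-0.042)^83 ≈ 0.971599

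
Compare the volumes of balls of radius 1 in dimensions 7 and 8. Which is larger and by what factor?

V_7(1) ≈ 4.72477, V_8(1) ≈ 4.05871. The 7-ball is larger by a factor of 1.164.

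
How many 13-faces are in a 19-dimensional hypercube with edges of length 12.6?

Choose 13 of 19 axes to span the face (C(19,13) = 27132 ways), then fix each of the remaining 6 coordinates at one of its two extreme values (2^6 = 64 ways): 27132·64 = 1736448.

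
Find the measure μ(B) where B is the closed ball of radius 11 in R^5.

The n-ball volume is π^(n/2)·r^n/Γ(n/2+1). With n=5, r=11: V = 1288408·π^2/15 ≈ 847738.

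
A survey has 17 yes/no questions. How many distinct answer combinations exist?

The 17-cube has 2^17 = 131072 vertices.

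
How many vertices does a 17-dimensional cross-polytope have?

The 17-dimensional cross-polytope has 2n = 2·17 = 34 vertices.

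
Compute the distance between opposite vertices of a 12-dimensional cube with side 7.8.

d = √(7.8² + 7.8² + ... + 7.8²) [12 terms] = √(12·7.8²) = 7.8√12 ≈ 27.02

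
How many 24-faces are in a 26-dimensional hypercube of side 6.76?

Number of 24-faces = C(26,24) · 2^(26-24) = 325 · 4 = 1300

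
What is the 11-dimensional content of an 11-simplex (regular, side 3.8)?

For a regular n-simplex with edge a, V = (a^n / n!)·√((n+1)/2^n). With a=3.8, n=11: V ≈ 0.00457498.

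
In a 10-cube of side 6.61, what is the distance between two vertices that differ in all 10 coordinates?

Diagonal = √10 · 6.61 ≈ 20.9027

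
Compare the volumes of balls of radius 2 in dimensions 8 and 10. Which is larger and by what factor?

V_8(2) ≈ 1039.03, V_10(2) ≈ 2611.37. The 10-ball is larger by a factor of 2.513.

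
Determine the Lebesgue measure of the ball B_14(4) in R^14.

V_14(4) = π^(14/2) · (4)^14 / Γ(14/2 + 1) = 16777216·π^7/315 ≈ 1.60864e+08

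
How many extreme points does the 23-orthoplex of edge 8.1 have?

An n-cross-polytope has 2n vertices; here n = 23, giving 46.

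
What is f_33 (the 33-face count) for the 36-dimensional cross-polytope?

Number of 33-faces = 2^(33+1) · C(36,33+1) = 17179869184 · 630 = 10823317585920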